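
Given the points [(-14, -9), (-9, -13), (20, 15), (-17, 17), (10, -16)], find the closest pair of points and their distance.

Computing all pairwise distances among 5 points:

d((-14, -9), (-9, -13)) = 6.4031 <-- minimum
d((-14, -9), (20, 15)) = 41.6173
d((-14, -9), (-17, 17)) = 26.1725
d((-14, -9), (10, -16)) = 25.0
d((-9, -13), (20, 15)) = 40.3113
d((-9, -13), (-17, 17)) = 31.0483
d((-9, -13), (10, -16)) = 19.2354
d((20, 15), (-17, 17)) = 37.054
d((20, 15), (10, -16)) = 32.573
d((-17, 17), (10, -16)) = 42.638

Closest pair: (-14, -9) and (-9, -13) with distance 6.4031

The closest pair is (-14, -9) and (-9, -13) with Euclidean distance 6.4031. For 5 points, brute-force pairwise comparison is shown above. For large n, the divide-and-conquer algorithm (sort by x, recurse on halves, check the dividing strip) achieves O(n log n).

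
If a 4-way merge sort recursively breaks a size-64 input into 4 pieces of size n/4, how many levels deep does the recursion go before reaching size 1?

For divide and conquer with division factor 4:

Problem sizes at each level:
Level 0: 64
Level 1: 16
Level 2: 4
Level 3: 1

The root is level 0 and the size-1 base case is level 3 (the tree spans levels 0 through 3, i.e. 4 levels counting the root), so the depth is the number of divisions: log_4(64) = 3

The recursion tree depth is log_4(64) = 3. At each level, the problem size is divided by 4, so it takes 3 divisions to reduce to a base case of size 1. The algorithm makes 4 recursive calls at each level.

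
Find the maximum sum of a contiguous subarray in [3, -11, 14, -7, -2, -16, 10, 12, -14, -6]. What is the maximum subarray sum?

Using Kadane's algorithm on [3, -11, 14, -7, -2, -16, 10, 12, -14, -6]:

Scanning through the array:
Position 1 (value -11): max_ending_here = -8, max_so_far = 3
Position 2 (value 14): max_ending_here = 14, max_so_far = 14
Position 3 (value -7): max_ending_here = 7, max_so_far = 14
Position 4 (value -2): max_ending_here = 5, max_so_far = 14
Position 5 (value -16): max_ending_here = -11, max_so_far = 14
Position 6 (value 10): max_ending_here = 10, max_so_far = 14
Position 7 (value 12): max_ending_here = 22, max_so_far = 22
Position 8 (value -14): max_ending_here = 8, max_so_far = 22
Position 9 (value -6): max_ending_here = 2, max_so_far = 22

Maximum subarray: [10, 12]
Maximum sum: 22

The maximum subarray is [10, 12] with sum 22. This subarray runs from index 6 to index 7.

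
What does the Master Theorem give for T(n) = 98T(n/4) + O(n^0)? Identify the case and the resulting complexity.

Master Theorem for T(n) = 98T(n/4) + O(n^0):

a = 98, b = 4, c = 0
log_b(a) = log_4(98) = 3.3074

Case 1: c = 0 < log_4(98) = 3.3074
T(n) = O(n^(log_4 98))

For T(n) = 98T(n/4) + O(n^0): log_4(98) = 3.3074. This is Case 1 of the Master Theorem (c < log_b(a), work dominated by leaves), giving O(n^(log_4 98)).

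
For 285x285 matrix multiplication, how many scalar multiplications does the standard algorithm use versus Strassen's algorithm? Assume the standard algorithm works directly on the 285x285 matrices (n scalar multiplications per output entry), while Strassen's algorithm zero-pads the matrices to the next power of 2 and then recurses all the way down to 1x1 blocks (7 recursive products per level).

Matrix multiplication for 285x285 matrices:

Strassen's algorithm requires power-of-2 dimensions. Pad 285x285 to 512x512 (next power of 2).

Standard algorithm: 285^3 = 23149125 multiplications
Strassen's algorithm: 7^(log2(512)) = 7^9 = 40353607 multiplications
Difference: 23149125 - 40353607 = -17204482 (Strassen uses MORE here due to padding overhead — for small or just-over-power-of-2 n, padding can outweigh the per-level savings)

Standard: 23149125 multiplications (285^3). Strassen: 40353607 multiplications (7^9, after padding to 512x512). Strassen reduces 8 recursive multiplications to 7 at each level.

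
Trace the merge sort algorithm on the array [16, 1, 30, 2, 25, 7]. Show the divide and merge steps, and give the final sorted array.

Merge sort trace:

Split: [16, 1, 30, 2, 25, 7] -> [16, 1, 30] and [2, 25, 7]
  Split: [16, 1, 30] -> [16] and [1, 30]
    Split: [1, 30] -> [1] and [30]
    Merge: [1] + [30] -> [1, 30]
  Merge: [16] + [1, 30] -> [1, 16, 30]
  Split: [2, 25, 7] -> [2] and [25, 7]
    Split: [25, 7] -> [25] and [7]
    Merge: [25] + [7] -> [7, 25]
  Merge: [2] + [7, 25] -> [2, 7, 25]
Merge: [1, 16, 30] + [2, 7, 25] -> [1, 2, 7, 16, 25, 30]

Final sorted array: [1, 2, 7, 16, 25, 30]

The merge sort proceeds by recursively splitting the array and merging sorted halves.
After all merges, the sorted array is [1, 2, 7, 16, 25, 30].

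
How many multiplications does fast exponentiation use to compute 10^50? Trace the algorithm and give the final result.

Computing 10^50 by squaring (build up from 10^1; each line after the first costs one multiplication):

10^1 = 10
10^2 = (10^1)^2 = 10^2 = 100
10^3 = 10 * 10^2 = 10 * 100 = 1000
10^6 = (10^3)^2 = 1000^2 = 1000000
10^12 = (10^6)^2 = 1000000^2 = 1000000000000
10^24 = (10^12)^2 = 1000000000000^2 = 1000000000000000000000000
10^25 = 10 * 10^24 = 10 * 1000000000000000000000000 = 10000000000000000000000000
10^50 = (10^25)^2 = 10000000000000000000000000^2 = 100000000000000000000000000000000000000000000000000

Result: 100000000000000000000000000000000000000000000000000
Multiplications needed: 7 (7 lines after 10^1)

10^50 = 100000000000000000000000000000000000000000000000000. Using exponentiation by squaring, this requires 7 multiplications. The key idea: if the exponent is even, square the half-power; if odd, multiply by the base once.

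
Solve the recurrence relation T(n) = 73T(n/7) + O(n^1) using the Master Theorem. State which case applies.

Master Theorem for T(n) = 73T(n/7) + O(n^1):

a = 73, b = 7, c = 1
log_b(a) = log_7(73) = 2.2049

Case 1: c = 1 < log_7(73) = 2.2049
T(n) = O(n^(log_7 73))

For T(n) = 73T(n/7) + O(n^1): log_7(73) = 2.2049. This is Case 1 of the Master Theorem (c < log_b(a), work dominated by leaves), giving O(n^(log_7 73)).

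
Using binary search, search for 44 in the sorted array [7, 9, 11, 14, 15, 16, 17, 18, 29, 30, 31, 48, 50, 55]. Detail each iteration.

Binary search for 44 in [7, 9, 11, 14, 15, 16, 17, 18, 29, 30, 31, 48, 50, 55]:

lo=0, hi=13, mid=6, arr[mid]=17 -> 17 < 44, search right half
lo=7, hi=13, mid=10, arr[mid]=31 -> 31 < 44, search right half
lo=11, hi=13, mid=12, arr[mid]=50 -> 50 > 44, search left half
lo=11, hi=11, mid=11, arr[mid]=48 -> 48 > 44, search left half
lo=11 > hi=10, target 44 not found

Binary search determines that 44 is not in the array after 4 comparisons. The search space was exhausted without finding the target.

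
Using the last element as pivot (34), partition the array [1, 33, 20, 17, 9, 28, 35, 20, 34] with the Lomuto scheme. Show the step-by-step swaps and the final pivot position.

Lomuto partition with pivot = 34:

Initial array: [1, 33, 20, 17, 9, 28, 35, 20, 34]

arr[0]=1 <= 34: swap with position 0, array becomes [1, 33, 20, 17, 9, 28, 35, 20, 34]
arr[1]=33 <= 34: swap with position 1, array becomes [1, 33, 20, 17, 9, 28, 35, 20, 34]
arr[2]=20 <= 34: swap with position 2, array becomes [1, 33, 20, 17, 9, 28, 35, 20, 34]
arr[3]=17 <= 34: swap with position 3, array becomes [1, 33, 20, 17, 9, 28, 35, 20, 34]
arr[4]=9 <= 34: swap with position 4, array becomes [1, 33, 20, 17, 9, 28, 35, 20, 34]
arr[5]=28 <= 34: swap with position 5, array becomes [1, 33, 20, 17, 9, 28, 35, 20, 34]
arr[6]=35 > 34: no swap
arr[7]=20 <= 34: swap with position 6, array becomes [1, 33, 20, 17, 9, 28, 20, 35, 34]

Place pivot at position 7: [1, 33, 20, 17, 9, 28, 20, 34, 35]
Pivot position: 7

After partitioning with pivot 34, the array becomes [1, 33, 20, 17, 9, 28, 20, 34, 35]. The pivot is placed at index 7. All elements to the left of the pivot are <= 34, and all elements to the right are > 34.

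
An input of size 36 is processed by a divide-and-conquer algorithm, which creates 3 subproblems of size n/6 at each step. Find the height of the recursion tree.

For divide and conquer with division factor 6:

Problem sizes at each level:
Level 0: 36
Level 1: 6
Level 2: 1

The root is level 0 and the size-1 base case is level 2 (the tree spans levels 0 through 2, i.e. 3 levels counting the root), so the depth is the number of divisions: log_6(36) = 2

The recursion tree depth is log_6(36) = 2. At each level, the problem size is divided by 6, so it takes 2 divisions to reduce to a base case of size 1. The algorithm makes 3 recursive calls at each level.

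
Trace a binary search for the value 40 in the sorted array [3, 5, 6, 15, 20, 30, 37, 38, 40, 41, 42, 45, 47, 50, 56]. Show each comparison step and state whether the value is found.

Binary search for 40 in [3, 5, 6, 15, 20, 30, 37, 38, 40, 41, 42, 45, 47, 50, 56]:

lo=0, hi=14, mid=7, arr[mid]=38 -> 38 < 40, search right half
lo=8, hi=14, mid=11, arr[mid]=45 -> 45 > 40, search left half
lo=8, hi=10, mid=9, arr[mid]=41 -> 41 > 40, search left half
lo=8, hi=8, mid=8, arr[mid]=40 -> Found target at index 8!

Binary search finds 40 at index 8 after 4 comparisons. The search repeatedly halves the search space by comparing with the middle element.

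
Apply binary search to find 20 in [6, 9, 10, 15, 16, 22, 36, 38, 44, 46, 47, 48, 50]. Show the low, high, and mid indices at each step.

Binary search for 20 in [6, 9, 10, 15, 16, 22, 36, 38, 44, 46, 47, 48, 50]:

lo=0, hi=12, mid=6, arr[mid]=36 -> 36 > 20, search left half
lo=0, hi=5, mid=2, arr[mid]=10 -> 10 < 20, search right half
lo=3, hi=5, mid=4, arr[mid]=16 -> 16 < 20, search right half
lo=5, hi=5, mid=5, arr[mid]=22 -> 22 > 20, search left half
lo=5 > hi=4, target 20 not found

Binary search determines that 20 is not in the array after 4 comparisons. The search space was exhausted without finding the target.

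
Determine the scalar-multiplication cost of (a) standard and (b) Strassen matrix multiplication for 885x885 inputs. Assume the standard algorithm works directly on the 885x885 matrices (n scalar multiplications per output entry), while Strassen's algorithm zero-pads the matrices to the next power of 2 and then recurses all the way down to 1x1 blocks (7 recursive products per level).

Matrix multiplication for 885x885 matrices:

Strassen's algorithm requires power-of-2 dimensions. Pad 885x885 to 1024x1024 (next power of 2).

Standard algorithm: 885^3 = 693154125 multiplications
Strassen's algorithm: 7^(log2(1024)) = 7^10 = 282475249 multiplications
Savings: 693154125 - 282475249 = 410678876 multiplications

Standard: 693154125 multiplications (885^3). Strassen: 282475249 multiplications (7^10, after padding to 1024x1024). Strassen reduces 8 recursive multiplications to 7 at each level.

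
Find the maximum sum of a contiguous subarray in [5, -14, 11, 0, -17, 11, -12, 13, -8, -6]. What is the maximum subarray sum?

Using Kadane's algorithm on [5, -14, 11, 0, -17, 11, -12, 13, -8, -6]:

Scanning through the array:
Position 1 (value -14): max_ending_here = -9, max_so_far = 5
Position 2 (value 11): max_ending_here = 11, max_so_far = 11
Position 3 (value 0): max_ending_here = 11, max_so_far = 11
Position 4 (value -17): max_ending_here = -6, max_so_far = 11
Position 5 (value 11): max_ending_here = 11, max_so_far = 11
Position 6 (value -12): max_ending_here = -1, max_so_far = 11
Position 7 (value 13): max_ending_here = 13, max_so_far = 13
Position 8 (value -8): max_ending_here = 5, max_so_far = 13
Position 9 (value -6): max_ending_here = -1, max_so_far = 13

Maximum subarray: [13]
Maximum sum: 13

The maximum subarray is [13] with sum 13. This subarray runs from index 7 to index 7.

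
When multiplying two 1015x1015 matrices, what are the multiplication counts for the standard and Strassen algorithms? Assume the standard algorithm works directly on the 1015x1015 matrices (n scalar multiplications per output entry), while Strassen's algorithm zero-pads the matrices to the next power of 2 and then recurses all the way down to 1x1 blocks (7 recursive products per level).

Matrix multiplication for 1015x1015 matrices:

Strassen's algorithm requires power-of-2 dimensions. Pad 1015x1015 to 1024x1024 (next power of 2).

Standard algorithm: 1015^3 = 1045678375 multiplications
Strassen's algorithm: 7^(log2(1024)) = 7^10 = 282475249 multiplications
Savings: 1045678375 - 282475249 = 763203126 multiplications

Standard: 1045678375 multiplications (1015^3). Strassen: 282475249 multiplications (7^10, after padding to 1024x1024). Strassen reduces 8 recursive multiplications to 7 at each level.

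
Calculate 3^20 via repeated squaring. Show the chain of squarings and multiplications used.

Computing 3^20 by squaring (build up from 3^1; each line after the first costs one multiplication):

3^1 = 3
3^2 = (3^1)^2 = 3^2 = 9
3^4 = (3^2)^2 = 9^2 = 81
3^5 = 3 * 3^4 = 3 * 81 = 243
3^10 = (3^5)^2 = 243^2 = 59049
3^20 = (3^10)^2 = 59049^2 = 3486784401

Result: 3486784401
Multiplications needed: 5 (5 lines after 3^1)

3^20 = 3486784401. Using exponentiation by squaring, this requires 5 multiplications. The key idea: if the exponent is even, square the half-power; if odd, multiply by the base once.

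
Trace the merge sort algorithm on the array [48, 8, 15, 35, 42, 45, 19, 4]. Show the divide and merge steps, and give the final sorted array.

Merge sort trace:

Split: [48, 8, 15, 35, 42, 45, 19, 4] -> [48, 8, 15, 35] and [42, 45, 19, 4]
  Split: [48, 8, 15, 35] -> [48, 8] and [15, 35]
    Split: [48, 8] -> [48] and [8]
    Merge: [48] + [8] -> [8, 48]
    Split: [15, 35] -> [15] and [35]
    Merge: [15] + [35] -> [15, 35]
  Merge: [8, 48] + [15, 35] -> [8, 15, 35, 48]
  Split: [42, 45, 19, 4] -> [42, 45] and [19, 4]
    Split: [42, 45] -> [42] and [45]
    Merge: [42] + [45] -> [42, 45]
    Split: [19, 4] -> [19] and [4]
    Merge: [19] + [4] -> [4, 19]
  Merge: [42, 45] + [4, 19] -> [4, 19, 42, 45]
Merge: [8, 15, 35, 48] + [4, 19, 42, 45] -> [4, 8, 15, 19, 35, 42, 45, 48]

Final sorted array: [4, 8, 15, 19, 35, 42, 45, 48]

The merge sort proceeds by recursively splitting the array and merging sorted halves.
After all merges, the sorted array is [4, 8, 15, 19, 35, 42, 45, 48].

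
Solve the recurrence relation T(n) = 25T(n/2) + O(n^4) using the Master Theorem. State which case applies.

Master Theorem for T(n) = 25T(n/2) + O(n^4):

a = 25, b = 2, c = 4
log_b(a) = log_2(25) = 4.6439

Case 1: c = 4 < log_2(25) = 4.6439
T(n) = O(n^(log_2 25))

For T(n) = 25T(n/2) + O(n^4): log_2(25) = 4.6439. This is Case 1 of the Master Theorem (c < log_b(a), work dominated by leaves), giving O(n^(log_2 25)).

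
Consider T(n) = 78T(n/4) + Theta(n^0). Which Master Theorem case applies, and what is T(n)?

Master Theorem for T(n) = 78T(n/4) + O(n^0):

a = 78, b = 4, c = 0
log_b(a) = log_4(78) = 3.1427

Case 1: c = 0 < log_4(78) = 3.1427
T(n) = O(n^(log_4 78))

For T(n) = 78T(n/4) + O(n^0): log_4(78) = 3.1427. This is Case 1 of the Master Theorem (c < log_b(a), work dominated by leaves), giving O(n^(log_4 78)).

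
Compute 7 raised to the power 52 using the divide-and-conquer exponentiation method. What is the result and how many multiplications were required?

Computing 7^52 by squaring (build up from 7^1; each line after the first costs one multiplication):

7^1 = 7
7^2 = (7^1)^2 = 7^2 = 49
7^3 = 7 * 7^2 = 7 * 49 = 343
7^6 = (7^3)^2 = 343^2 = 117649
7^12 = (7^6)^2 = 117649^2 = 13841287201
7^13 = 7 * 7^12 = 7 * 13841287201 = 96889010407
7^26 = (7^13)^2 = 96889010407^2 = 9387480337647754305649
7^52 = (7^26)^2 = 9387480337647754305649^2 = 88124787089723195184393736687912818113311201

Result: 88124787089723195184393736687912818113311201
Multiplications needed: 7 (7 lines after 7^1)

7^52 = 88124787089723195184393736687912818113311201. Using exponentiation by squaring, this requires 7 multiplications. The key idea: if the exponent is even, square the half-power; if odd, multiply by the base once.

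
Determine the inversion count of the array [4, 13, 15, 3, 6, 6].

Finding inversions in [4, 13, 15, 3, 6, 6]:

(0, 3): arr[0]=4 > arr[3]=3
(1, 3): arr[1]=13 > arr[3]=3
(1, 4): arr[1]=13 > arr[4]=6
(1, 5): arr[1]=13 > arr[5]=6
(2, 3): arr[2]=15 > arr[3]=3
(2, 4): arr[2]=15 > arr[4]=6
(2, 5): arr[2]=15 > arr[5]=6

Total inversions: 7

The array has 7 inversion(s): (0,3), (1,3), (1,4), (1,5), (2,3), (2,4), (2,5). Each pair (i,j) satisfies i < j and arr[i] > arr[j].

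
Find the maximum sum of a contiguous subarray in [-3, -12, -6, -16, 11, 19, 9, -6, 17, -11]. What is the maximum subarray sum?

Using Kadane's algorithm on [-3, -12, -6, -16, 11, 19, 9, -6, 17, -11]:

Scanning through the array:
Position 1 (value -12): max_ending_here = -12, max_so_far = -3
Position 2 (value -6): max_ending_here = -6, max_so_far = -3
Position 3 (value -16): max_ending_here = -16, max_so_far = -3
Position 4 (value 11): max_ending_here = 11, max_so_far = 11
Position 5 (value 19): max_ending_here = 30, max_so_far = 30
Position 6 (value 9): max_ending_here = 39, max_so_far = 39
Position 7 (value -6): max_ending_here = 33, max_so_far = 39
Position 8 (value 17): max_ending_here = 50, max_so_far = 50
Position 9 (value -11): max_ending_here = 39, max_so_far = 50

Maximum subarray: [11, 19, 9, -6, 17]
Maximum sum: 50

The maximum subarray is [11, 19, 9, -6, 17] with sum 50. This subarray runs from index 4 to index 8.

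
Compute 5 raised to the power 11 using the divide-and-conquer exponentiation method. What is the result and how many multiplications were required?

Computing 5^11 by squaring (build up from 5^1; each line after the first costs one multiplication):

5^1 = 5
5^2 = (5^1)^2 = 5^2 = 25
5^4 = (5^2)^2 = 25^2 = 625
5^5 = 5 * 5^4 = 5 * 625 = 3125
5^10 = (5^5)^2 = 3125^2 = 9765625
5^11 = 5 * 5^10 = 5 * 9765625 = 48828125

Result: 48828125
Multiplications needed: 5 (5 lines after 5^1)

5^11 = 48828125. Using exponentiation by squaring, this requires 5 multiplications. The key idea: if the exponent is even, square the half-power; if odd, multiply by the base once.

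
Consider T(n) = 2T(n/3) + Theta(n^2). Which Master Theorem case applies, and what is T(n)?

Master Theorem for T(n) = 2T(n/3) + O(n^2):

a = 2, b = 3, c = 2
log_b(a) = log_3(2) = 0.6309

Case 3: c = 2 > log_3(2) = 0.6309
T(n) = O(n^2) = O(n^2)

For T(n) = 2T(n/3) + O(n^2): log_3(2) = 0.6309. This is Case 3 of the Master Theorem (c > log_b(a), work dominated by root), giving O(n^2).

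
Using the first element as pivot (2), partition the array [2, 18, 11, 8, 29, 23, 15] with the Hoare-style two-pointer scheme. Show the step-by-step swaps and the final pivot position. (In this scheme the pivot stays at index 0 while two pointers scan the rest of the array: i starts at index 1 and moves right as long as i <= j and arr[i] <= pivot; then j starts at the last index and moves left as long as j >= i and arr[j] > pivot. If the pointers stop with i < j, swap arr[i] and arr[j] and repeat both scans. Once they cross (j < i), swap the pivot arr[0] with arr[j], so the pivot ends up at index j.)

Hoare-style two-pointer partition with pivot = 2:

Initial array: [2, 18, 11, 8, 29, 23, 15]

Pointers start at i = 1, j = 6.
i ends at 1, j ends at 0: the pointers have crossed (j < i), so scanning stops.

j = 0, so swapping arr[0] with arr[j] leaves the pivot at position 0: [2, 18, 11, 8, 29, 23, 15]
Pivot position: 0

After partitioning with pivot 2, the array becomes [2, 18, 11, 8, 29, 23, 15]. The pivot is placed at index 0. All elements to the left of the pivot are <= 2, and all elements to the right are > 2.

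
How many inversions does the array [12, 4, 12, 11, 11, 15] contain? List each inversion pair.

Finding inversions in [12, 4, 12, 11, 11, 15]:

(0, 1): arr[0]=12 > arr[1]=4
(0, 3): arr[0]=12 > arr[3]=11
(0, 4): arr[0]=12 > arr[4]=11
(2, 3): arr[2]=12 > arr[3]=11
(2, 4): arr[2]=12 > arr[4]=11

Total inversions: 5

The array has 5 inversion(s): (0,1), (0,3), (0,4), (2,3), (2,4). Each pair (i,j) satisfies i < j and arr[i] > arr[j].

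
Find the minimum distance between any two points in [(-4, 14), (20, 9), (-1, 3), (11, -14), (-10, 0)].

Computing all pairwise distances among 5 points:

d((-4, 14), (20, 9)) = 24.5153
d((-4, 14), (-1, 3)) = 11.4018
d((-4, 14), (11, -14)) = 31.7648
d((-4, 14), (-10, 0)) = 15.2315
d((20, 9), (-1, 3)) = 21.8403
d((20, 9), (11, -14)) = 24.6982
d((20, 9), (-10, 0)) = 31.3209
d((-1, 3), (11, -14)) = 20.8087
d((-1, 3), (-10, 0)) = 9.4868 <-- minimum
d((11, -14), (-10, 0)) = 25.2389

Closest pair: (-1, 3) and (-10, 0) with distance 9.4868

The closest pair is (-1, 3) and (-10, 0) with Euclidean distance 9.4868. For 5 points, brute-force pairwise comparison is shown above. For large n, the divide-and-conquer algorithm (sort by x, recurse on halves, check the dividing strip) achieves O(n log n).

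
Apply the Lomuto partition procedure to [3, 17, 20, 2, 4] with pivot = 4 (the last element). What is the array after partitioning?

Lomuto partition with pivot = 4:

Initial array: [3, 17, 20, 2, 4]

arr[0]=3 <= 4: swap with position 0, array becomes [3, 17, 20, 2, 4]
arr[1]=17 > 4: no swap
arr[2]=20 > 4: no swap
arr[3]=2 <= 4: swap with position 1, array becomes [3, 2, 20, 17, 4]

Place pivot at position 2: [3, 2, 4, 17, 20]
Pivot position: 2

After partitioning with pivot 4, the array becomes [3, 2, 4, 17, 20]. The pivot is placed at index 2. All elements to the left of the pivot are <= 4, and all elements to the right are > 4.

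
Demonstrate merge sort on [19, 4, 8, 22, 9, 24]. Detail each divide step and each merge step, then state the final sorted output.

Merge sort trace:

Split: [19, 4, 8, 22, 9, 24] -> [19, 4, 8] and [22, 9, 24]
  Split: [19, 4, 8] -> [19] and [4, 8]
    Split: [4, 8] -> [4] and [8]
    Merge: [4] + [8] -> [4, 8]
  Merge: [19] + [4, 8] -> [4, 8, 19]
  Split: [22, 9, 24] -> [22] and [9, 24]
    Split: [9, 24] -> [9] and [24]
    Merge: [9] + [24] -> [9, 24]
  Merge: [22] + [9, 24] -> [9, 22, 24]
Merge: [4, 8, 19] + [9, 22, 24] -> [4, 8, 9, 19, 22, 24]

Final sorted array: [4, 8, 9, 19, 22, 24]

The merge sort proceeds by recursively splitting the array and merging sorted halves.
After all merges, the sorted array is [4, 8, 9, 19, 22, 24].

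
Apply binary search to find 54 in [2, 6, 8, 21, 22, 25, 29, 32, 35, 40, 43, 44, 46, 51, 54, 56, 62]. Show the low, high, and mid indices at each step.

Binary search for 54 in [2, 6, 8, 21, 22, 25, 29, 32, 35, 40, 43, 44, 46, 51, 54, 56, 62]:

lo=0, hi=16, mid=8, arr[mid]=35 -> 35 < 54, search right half
lo=9, hi=16, mid=12, arr[mid]=46 -> 46 < 54, search right half
lo=13, hi=16, mid=14, arr[mid]=54 -> Found target at index 14!

Binary search finds 54 at index 14 after 3 comparisons. The search repeatedly halves the search space by comparing with the middle element.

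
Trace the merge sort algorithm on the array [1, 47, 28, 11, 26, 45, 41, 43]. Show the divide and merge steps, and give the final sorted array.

Merge sort trace:

Split: [1, 47, 28, 11, 26, 45, 41, 43] -> [1, 47, 28, 11] and [26, 45, 41, 43]
  Split: [1, 47, 28, 11] -> [1, 47] and [28, 11]
    Split: [1, 47] -> [1] and [47]
    Merge: [1] + [47] -> [1, 47]
    Split: [28, 11] -> [28] and [11]
    Merge: [28] + [11] -> [11, 28]
  Merge: [1, 47] + [11, 28] -> [1, 11, 28, 47]
  Split: [26, 45, 41, 43] -> [26, 45] and [41, 43]
    Split: [26, 45] -> [26] and [45]
    Merge: [26] + [45] -> [26, 45]
    Split: [41, 43] -> [41] and [43]
    Merge: [41] + [43] -> [41, 43]
  Merge: [26, 45] + [41, 43] -> [26, 41, 43, 45]
Merge: [1, 11, 28, 47] + [26, 41, 43, 45] -> [1, 11, 26, 28, 41, 43, 45, 47]

Final sorted array: [1, 11, 26, 28, 41, 43, 45, 47]

The merge sort proceeds by recursively splitting the array and merging sorted halves.
After all merges, the sorted array is [1, 11, 26, 28, 41, 43, 45, 47].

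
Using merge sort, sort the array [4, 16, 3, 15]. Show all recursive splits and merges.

Merge sort trace:

Split: [4, 16, 3, 15] -> [4, 16] and [3, 15]
  Split: [4, 16] -> [4] and [16]
  Merge: [4] + [16] -> [4, 16]
  Split: [3, 15] -> [3] and [15]
  Merge: [3] + [15] -> [3, 15]
Merge: [4, 16] + [3, 15] -> [3, 4, 15, 16]

Final sorted array: [3, 4, 15, 16]

The merge sort proceeds by recursively splitting the array and merging sorted halves.
After all merges, the sorted array is [3, 4, 15, 16].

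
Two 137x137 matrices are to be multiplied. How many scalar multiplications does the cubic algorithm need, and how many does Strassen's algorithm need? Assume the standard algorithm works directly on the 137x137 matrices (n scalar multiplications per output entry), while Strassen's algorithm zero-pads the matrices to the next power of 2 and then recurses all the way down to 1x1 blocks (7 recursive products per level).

Matrix multiplication for 137x137 matrices:

Strassen's algorithm requires power-of-2 dimensions. Pad 137x137 to 256x256 (next power of 2).

Standard algorithm: 137^3 = 2571353 multiplications
Strassen's algorithm: 7^(log2(256)) = 7^8 = 5764801 multiplications
Difference: 2571353 - 5764801 = -3193448 (Strassen uses MORE here due to padding overhead — for small or just-over-power-of-2 n, padding can outweigh the per-level savings)

Standard: 2571353 multiplications (137^3). Strassen: 5764801 multiplications (7^8, after padding to 256x256). Strassen reduces 8 recursive multiplications to 7 at each level.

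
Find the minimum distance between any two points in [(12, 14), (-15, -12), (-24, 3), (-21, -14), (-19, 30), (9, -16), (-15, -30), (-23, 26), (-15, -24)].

Computing all pairwise distances among 9 points:

d((12, 14), (-15, -12)) = 37.4833
d((12, 14), (-24, 3)) = 37.6431
d((12, 14), (-21, -14)) = 43.2782
d((12, 14), (-19, 30)) = 34.8855
d((12, 14), (9, -16)) = 30.1496
d((12, 14), (-15, -30)) = 51.6236
d((12, 14), (-23, 26)) = 37.0
d((12, 14), (-15, -24)) = 46.6154
d((-15, -12), (-24, 3)) = 17.4929
d((-15, -12), (-21, -14)) = 6.3246
d((-15, -12), (-19, 30)) = 42.19
d((-15, -12), (9, -16)) = 24.3311
d((-15, -12), (-15, -30)) = 18.0
d((-15, -12), (-23, 26)) = 38.833
d((-15, -12), (-15, -24)) = 12.0
d((-24, 3), (-21, -14)) = 17.2627
d((-24, 3), (-19, 30)) = 27.4591
d((-24, 3), (9, -16)) = 38.0789
d((-24, 3), (-15, -30)) = 34.2053
d((-24, 3), (-23, 26)) = 23.0217
d((-24, 3), (-15, -24)) = 28.4605
d((-21, -14), (-19, 30)) = 44.0454
d((-21, -14), (9, -16)) = 30.0666
d((-21, -14), (-15, -30)) = 17.088
d((-21, -14), (-23, 26)) = 40.05
d((-21, -14), (-15, -24)) = 11.6619
d((-19, 30), (9, -16)) = 53.8516
d((-19, 30), (-15, -30)) = 60.1332
d((-19, 30), (-23, 26)) = 5.6569 <-- minimum
d((-19, 30), (-15, -24)) = 54.1479
d((9, -16), (-15, -30)) = 27.7849
d((9, -16), (-23, 26)) = 52.8015
d((9, -16), (-15, -24)) = 25.2982
d((-15, -30), (-23, 26)) = 56.5685
d((-15, -30), (-15, -24)) = 6.0
d((-23, 26), (-15, -24)) = 50.636

Closest pair: (-19, 30) and (-23, 26) with distance 5.6569

The closest pair is (-19, 30) and (-23, 26) with Euclidean distance 5.6569. For 9 points, brute-force pairwise comparison is shown above. For large n, the divide-and-conquer algorithm (sort by x, recurse on halves, check the dividing strip) achieves O(n log n).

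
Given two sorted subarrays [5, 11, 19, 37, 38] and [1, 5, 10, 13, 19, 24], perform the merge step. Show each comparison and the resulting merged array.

Merging process:

Compare 5 vs 1: take 1 from right. Merged: [1]
Compare 5 vs 5: take 5 from left. Merged: [1, 5]
Compare 11 vs 5: take 5 from right. Merged: [1, 5, 5]
Compare 11 vs 10: take 10 from right. Merged: [1, 5, 5, 10]
Compare 11 vs 13: take 11 from left. Merged: [1, 5, 5, 10, 11]
Compare 19 vs 13: take 13 from right. Merged: [1, 5, 5, 10, 11, 13]
Compare 19 vs 19: take 19 from left. Merged: [1, 5, 5, 10, 11, 13, 19]
Compare 37 vs 19: take 19 from right. Merged: [1, 5, 5, 10, 11, 13, 19, 19]
Compare 37 vs 24: take 24 from right. Merged: [1, 5, 5, 10, 11, 13, 19, 19, 24]
Append remaining from left: [37, 38]. Merged: [1, 5, 5, 10, 11, 13, 19, 19, 24, 37, 38]

Final merged array: [1, 5, 5, 10, 11, 13, 19, 19, 24, 37, 38]
Total comparisons: 9

The merged array is [1, 5, 5, 10, 11, 13, 19, 19, 24, 37, 38], requiring 9 comparisons. The merge step runs in O(n) time where n is the total number of elements.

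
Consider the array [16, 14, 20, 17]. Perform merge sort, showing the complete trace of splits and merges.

Merge sort trace:

Split: [16, 14, 20, 17] -> [16, 14] and [20, 17]
  Split: [16, 14] -> [16] and [14]
  Merge: [16] + [14] -> [14, 16]
  Split: [20, 17] -> [20] and [17]
  Merge: [20] + [17] -> [17, 20]
Merge: [14, 16] + [17, 20] -> [14, 16, 17, 20]

Final sorted array: [14, 16, 17, 20]

The merge sort proceeds by recursively splitting the array and merging sorted halves.
After all merges, the sorted array is [14, 16, 17, 20].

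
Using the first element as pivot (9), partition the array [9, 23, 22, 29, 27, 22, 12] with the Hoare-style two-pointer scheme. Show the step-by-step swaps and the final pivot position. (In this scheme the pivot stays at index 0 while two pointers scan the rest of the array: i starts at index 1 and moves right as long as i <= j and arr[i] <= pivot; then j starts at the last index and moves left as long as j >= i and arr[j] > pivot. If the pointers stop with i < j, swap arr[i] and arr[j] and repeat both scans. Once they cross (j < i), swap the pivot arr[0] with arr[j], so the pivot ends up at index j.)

Hoare-style two-pointer partition with pivot = 9:

Initial array: [9, 23, 22, 29, 27, 22, 12]

Pointers start at i = 1, j = 6.
i ends at 1, j ends at 0: the pointers have crossed (j < i), so scanning stops.

j = 0, so swapping arr[0] with arr[j] leaves the pivot at position 0: [9, 23, 22, 29, 27, 22, 12]
Pivot position: 0

After partitioning with pivot 9, the array becomes [9, 23, 22, 29, 27, 22, 12]. The pivot is placed at index 0. All elements to the left of the pivot are <= 9, and all elements to the right are > 9.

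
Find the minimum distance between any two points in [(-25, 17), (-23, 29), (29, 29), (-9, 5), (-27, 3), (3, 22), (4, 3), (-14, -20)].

Computing all pairwise distances among 8 points:

d((-25, 17), (-23, 29)) = 12.1655 <-- minimum
d((-25, 17), (29, 29)) = 55.3173
d((-25, 17), (-9, 5)) = 20.0
d((-25, 17), (-27, 3)) = 14.1421
d((-25, 17), (3, 22)) = 28.4429
d((-25, 17), (4, 3)) = 32.2025
d((-25, 17), (-14, -20)) = 38.6005
d((-23, 29), (29, 29)) = 52.0
d((-23, 29), (-9, 5)) = 27.7849
d((-23, 29), (-27, 3)) = 26.3059
d((-23, 29), (3, 22)) = 26.9258
d((-23, 29), (4, 3)) = 37.4833
d((-23, 29), (-14, -20)) = 49.8197
d((29, 29), (-9, 5)) = 44.9444
d((29, 29), (-27, 3)) = 61.7414
d((29, 29), (3, 22)) = 26.9258
d((29, 29), (4, 3)) = 36.0694
d((29, 29), (-14, -20)) = 65.192
d((-9, 5), (-27, 3)) = 18.1108
d((-9, 5), (3, 22)) = 20.8087
d((-9, 5), (4, 3)) = 13.1529
d((-9, 5), (-14, -20)) = 25.4951
d((-27, 3), (3, 22)) = 35.5106
d((-27, 3), (4, 3)) = 31.0
d((-27, 3), (-14, -20)) = 26.4197
d((3, 22), (4, 3)) = 19.0263
d((3, 22), (-14, -20)) = 45.31
d((4, 3), (-14, -20)) = 29.2062

Closest pair: (-25, 17) and (-23, 29) with distance 12.1655

The closest pair is (-25, 17) and (-23, 29) with Euclidean distance 12.1655. For 8 points, brute-force pairwise comparison is shown above. For large n, the divide-and-conquer algorithm (sort by x, recurse on halves, check the dividing strip) achieves O(n log n).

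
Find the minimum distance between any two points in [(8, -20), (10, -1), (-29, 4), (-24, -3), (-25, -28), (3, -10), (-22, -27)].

Computing all pairwise distances among 7 points:

d((8, -20), (10, -1)) = 19.105
d((8, -20), (-29, 4)) = 44.1022
d((8, -20), (-24, -3)) = 36.2353
d((8, -20), (-25, -28)) = 33.9559
d((8, -20), (3, -10)) = 11.1803
d((8, -20), (-22, -27)) = 30.8058
d((10, -1), (-29, 4)) = 39.3192
d((10, -1), (-24, -3)) = 34.0588
d((10, -1), (-25, -28)) = 44.2041
d((10, -1), (3, -10)) = 11.4018
d((10, -1), (-22, -27)) = 41.2311
d((-29, 4), (-24, -3)) = 8.6023
d((-29, 4), (-25, -28)) = 32.249
d((-29, 4), (3, -10)) = 34.9285
d((-29, 4), (-22, -27)) = 31.7805
d((-24, -3), (-25, -28)) = 25.02
d((-24, -3), (3, -10)) = 27.8927
d((-24, -3), (-22, -27)) = 24.0832
d((-25, -28), (3, -10)) = 33.2866
d((-25, -28), (-22, -27)) = 3.1623 <-- minimum
d((3, -10), (-22, -27)) = 30.2324

Closest pair: (-25, -28) and (-22, -27) with distance 3.1623

The closest pair is (-25, -28) and (-22, -27) with Euclidean distance 3.1623. For 7 points, brute-force pairwise comparison is shown above. For large n, the divide-and-conquer algorithm (sort by x, recurse on halves, check the dividing strip) achieves O(n log n).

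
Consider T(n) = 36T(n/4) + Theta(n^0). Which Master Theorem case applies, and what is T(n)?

Master Theorem for T(n) = 36T(n/4) + O(n^0):

a = 36, b = 4, c = 0
log_b(a) = log_4(36) = 2.5850

Case 1: c = 0 < log_4(36) = 2.5850
T(n) = O(n^(log_4 36))

For T(n) = 36T(n/4) + O(n^0): log_4(36) = 2.5850. This is Case 1 of the Master Theorem (c < log_b(a), work dominated by leaves), giving O(n^(log_4 36)).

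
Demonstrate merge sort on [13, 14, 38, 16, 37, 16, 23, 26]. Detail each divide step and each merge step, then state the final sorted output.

Merge sort trace:

Split: [13, 14, 38, 16, 37, 16, 23, 26] -> [13, 14, 38, 16] and [37, 16, 23, 26]
  Split: [13, 14, 38, 16] -> [13, 14] and [38, 16]
    Split: [13, 14] -> [13] and [14]
    Merge: [13] + [14] -> [13, 14]
    Split: [38, 16] -> [38] and [16]
    Merge: [38] + [16] -> [16, 38]
  Merge: [13, 14] + [16, 38] -> [13, 14, 16, 38]
  Split: [37, 16, 23, 26] -> [37, 16] and [23, 26]
    Split: [37, 16] -> [37] and [16]
    Merge: [37] + [16] -> [16, 37]
    Split: [23, 26] -> [23] and [26]
    Merge: [23] + [26] -> [23, 26]
  Merge: [16, 37] + [23, 26] -> [16, 23, 26, 37]
Merge: [13, 14, 16, 38] + [16, 23, 26, 37] -> [13, 14, 16, 16, 23, 26, 37, 38]

Final sorted array: [13, 14, 16, 16, 23, 26, 37, 38]

The merge sort proceeds by recursively splitting the array and merging sorted halves.
After all merges, the sorted array is [13, 14, 16, 16, 23, 26, 37, 38].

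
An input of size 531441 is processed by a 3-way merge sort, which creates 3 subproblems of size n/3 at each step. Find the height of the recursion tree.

For divide and conquer with division factor 3:

Problem sizes at each level:
Level 0: 531441
Level 1: 177147
Level 2: 59049
Level 3: 19683
Level 4: 6561
Level 5: 2187
Level 6: 729
Level 7: 243
Level 8: 81
Level 9: 27
Level 10: 9
Level 11: 3
Level 12: 1

The root is level 0 and the size-1 base case is level 12 (the tree spans levels 0 through 12, i.e. 13 levels counting the root), so the depth is the number of divisions: log_3(531441) = 12

The recursion tree depth is log_3(531441) = 12. At each level, the problem size is divided by 3, so it takes 12 divisions to reduce to a base case of size 1. The algorithm makes 3 recursive calls at each level.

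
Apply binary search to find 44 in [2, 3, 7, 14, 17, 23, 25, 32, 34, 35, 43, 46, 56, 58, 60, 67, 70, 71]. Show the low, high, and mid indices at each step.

Binary search for 44 in [2, 3, 7, 14, 17, 23, 25, 32, 34, 35, 43, 46, 56, 58, 60, 67, 70, 71]:

lo=0, hi=17, mid=8, arr[mid]=34 -> 34 < 44, search right half
lo=9, hi=17, mid=13, arr[mid]=58 -> 58 > 44, search left half
lo=9, hi=12, mid=10, arr[mid]=43 -> 43 < 44, search right half
lo=11, hi=12, mid=11, arr[mid]=46 -> 46 > 44, search left half
lo=11 > hi=10, target 44 not found

Binary search determines that 44 is not in the array after 4 comparisons. The search space was exhausted without finding the target.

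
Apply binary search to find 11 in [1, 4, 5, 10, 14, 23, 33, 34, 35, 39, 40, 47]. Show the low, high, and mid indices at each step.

Binary search for 11 in [1, 4, 5, 10, 14, 23, 33, 34, 35, 39, 40, 47]:

lo=0, hi=11, mid=5, arr[mid]=23 -> 23 > 11, search left half
lo=0, hi=4, mid=2, arr[mid]=5 -> 5 < 11, search right half
lo=3, hi=4, mid=3, arr[mid]=10 -> 10 < 11, search right half
lo=4, hi=4, mid=4, arr[mid]=14 -> 14 > 11, search left half
lo=4 > hi=3, target 11 not found

Binary search determines that 11 is not in the array after 4 comparisons. The search space was exhausted without finding the target.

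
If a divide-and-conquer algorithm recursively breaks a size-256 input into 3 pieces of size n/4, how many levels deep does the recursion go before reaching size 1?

For divide and conquer with division factor 4:

Problem sizes at each level:
Level 0: 256
Level 1: 64
Level 2: 16
Level 3: 4
Level 4: 1

The root is level 0 and the size-1 base case is level 4 (the tree spans levels 0 through 4, i.e. 5 levels counting the root), so the depth is the number of divisions: log_4(256) = 4

The recursion tree depth is log_4(256) = 4. At each level, the problem size is divided by 4, so it takes 4 divisions to reduce to a base case of size 1. The algorithm makes 3 recursive calls at each level.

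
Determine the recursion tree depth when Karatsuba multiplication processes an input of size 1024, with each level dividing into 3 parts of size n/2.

For divide and conquer with division factor 2:

Problem sizes at each level:
Level 0: 1024
Level 1: 512
Level 2: 256
Level 3: 128
Level 4: 64
Level 5: 32
Level 6: 16
Level 7: 8
Level 8: 4
Level 9: 2
Level 10: 1

The root is level 0 and the size-1 base case is level 10 (the tree spans levels 0 through 10, i.e. 11 levels counting the root), so the depth is the number of divisions: log_2(1024) = 10

The recursion tree depth is log_2(1024) = 10. At each level, the problem size is divided by 2, so it takes 10 divisions to reduce to a base case of size 1. The algorithm makes 3 recursive calls at each level.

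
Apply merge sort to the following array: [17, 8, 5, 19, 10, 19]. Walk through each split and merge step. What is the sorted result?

Merge sort trace:

Split: [17, 8, 5, 19, 10, 19] -> [17, 8, 5] and [19, 10, 19]
  Split: [17, 8, 5] -> [17] and [8, 5]
    Split: [8, 5] -> [8] and [5]
    Merge: [8] + [5] -> [5, 8]
  Merge: [17] + [5, 8] -> [5, 8, 17]
  Split: [19, 10, 19] -> [19] and [10, 19]
    Split: [10, 19] -> [10] and [19]
    Merge: [10] + [19] -> [10, 19]
  Merge: [19] + [10, 19] -> [10, 19, 19]
Merge: [5, 8, 17] + [10, 19, 19] -> [5, 8, 10, 17, 19, 19]

Final sorted array: [5, 8, 10, 17, 19, 19]

The merge sort proceeds by recursively splitting the array and merging sorted halves.
After all merges, the sorted array is [5, 8, 10, 17, 19, 19].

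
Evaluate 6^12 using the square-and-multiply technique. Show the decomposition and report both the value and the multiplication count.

Computing 6^12 by squaring (build up from 6^1; each line after the first costs one multiplication):

6^1 = 6
6^2 = (6^1)^2 = 6^2 = 36
6^3 = 6 * 6^2 = 6 * 36 = 216
6^6 = (6^3)^2 = 216^2 = 46656
6^12 = (6^6)^2 = 46656^2 = 2176782336

Result: 2176782336
Multiplications needed: 4 (4 lines after 6^1)

6^12 = 2176782336. Using exponentiation by squaring, this requires 4 multiplications. The key idea: if the exponent is even, square the half-power; if odd, multiply by the base once.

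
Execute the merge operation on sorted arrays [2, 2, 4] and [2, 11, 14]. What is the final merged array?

Merging process:

Compare 2 vs 2: take 2 from left. Merged: [2]
Compare 2 vs 2: take 2 from left. Merged: [2, 2]
Compare 4 vs 2: take 2 from right. Merged: [2, 2, 2]
Compare 4 vs 11: take 4 from left. Merged: [2, 2, 2, 4]
Append remaining from right: [11, 14]. Merged: [2, 2, 2, 4, 11, 14]

Final merged array: [2, 2, 2, 4, 11, 14]
Total comparisons: 4

The merged array is [2, 2, 2, 4, 11, 14], requiring 4 comparisons. The merge step runs in O(n) time where n is the total number of elements.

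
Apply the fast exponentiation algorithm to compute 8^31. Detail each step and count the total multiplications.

Computing 8^31 by squaring (build up from 8^1; each line after the first costs one multiplication):

8^1 = 8
8^2 = (8^1)^2 = 8^2 = 64
8^3 = 8 * 8^2 = 8 * 64 = 512
8^6 = (8^3)^2 = 512^2 = 262144
8^7 = 8 * 8^6 = 8 * 262144 = 2097152
8^14 = (8^7)^2 = 2097152^2 = 4398046511104
8^15 = 8 * 8^14 = 8 * 4398046511104 = 35184372088832
8^30 = (8^15)^2 = 35184372088832^2 = 1237940039285380274899124224
8^31 = 8 * 8^30 = 8 * 1237940039285380274899124224 = 9903520314283042199192993792

Result: 9903520314283042199192993792
Multiplications needed: 8 (8 lines after 8^1)

8^31 = 9903520314283042199192993792. Using exponentiation by squaring, this requires 8 multiplications. The key idea: if the exponent is even, square the half-power; if odd, multiply by the base once.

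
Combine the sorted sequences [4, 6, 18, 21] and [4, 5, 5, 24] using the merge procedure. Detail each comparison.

Merging process:

Compare 4 vs 4: take 4 from left. Merged: [4]
Compare 6 vs 4: take 4 from right. Merged: [4, 4]
Compare 6 vs 5: take 5 from right. Merged: [4, 4, 5]
Compare 6 vs 5: take 5 from right. Merged: [4, 4, 5, 5]
Compare 6 vs 24: take 6 from left. Merged: [4, 4, 5, 5, 6]
Compare 18 vs 24: take 18 from left. Merged: [4, 4, 5, 5, 6, 18]
Compare 21 vs 24: take 21 from left. Merged: [4, 4, 5, 5, 6, 18, 21]
Append remaining from right: [24]. Merged: [4, 4, 5, 5, 6, 18, 21, 24]

Final merged array: [4, 4, 5, 5, 6, 18, 21, 24]
Total comparisons: 7

The merged array is [4, 4, 5, 5, 6, 18, 21, 24], requiring 7 comparisons. The merge step runs in O(n) time where n is the total number of elements.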